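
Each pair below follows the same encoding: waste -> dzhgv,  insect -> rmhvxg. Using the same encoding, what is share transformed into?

hsziv

Each pair mirrors across the alphabet (w↔d, a↔z, s↔h): positions sum to 25. This is the alphabet-reversal cipher (Atbash): a becomes z, b becomes y, etc.
Applying it to share: s↔h, h↔s, a↔z, r↔i, e↔v.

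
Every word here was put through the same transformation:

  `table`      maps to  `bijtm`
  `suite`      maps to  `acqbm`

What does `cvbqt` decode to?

until

Compare letters: t→b is +8, a→i is +8, b→j is +8 — a constant shift. It's a constant shift of +8 (ROT8).
Decoding cvbqt: c−8=u, v−8=n, b−8=t, q−8=i, t−8=l.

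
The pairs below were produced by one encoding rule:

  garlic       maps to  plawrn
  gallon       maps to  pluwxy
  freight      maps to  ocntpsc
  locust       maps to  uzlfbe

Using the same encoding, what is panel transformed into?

ylwpu

Shifts by position in garlic: pos 0: g→p (+9), pos 1: a→l (+11), pos 2: r→a (+9), pos 3: l→w (+11) — repeating every 2. A repeating key of period 2 is used — shifts +9, +11 over and over.
For panel: p+9=y, a+11=l, n+9=w, e+11=p, l+9=u.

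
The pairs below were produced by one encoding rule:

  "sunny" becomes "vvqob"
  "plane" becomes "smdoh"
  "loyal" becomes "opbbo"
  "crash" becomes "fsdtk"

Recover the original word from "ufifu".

refer

Shifts by position in sunny: pos 0: s→v (+3), pos 1: u→v (+1), pos 2: n→q (+3), pos 3: n→o (+1) — repeating every 2. It's a Vigenère-style cipher with numeric key [3,1]: position i shifts by key[i mod 2].
Undoing it on ufifu: u−3=r, f−1=e, i−3=f, f−1=e, u−3=r.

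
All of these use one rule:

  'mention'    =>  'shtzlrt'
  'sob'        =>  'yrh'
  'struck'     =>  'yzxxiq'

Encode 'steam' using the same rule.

The shift depends on letter class: consonant m→s is +6, but vowel e→h is +3. The rule splits by letter class: vowels +3, consonants +6.
On steam: s(cons)+6=y, t(cons)+6=z, e(vowel)+3=h, a(vowel)+3=d, m(cons)+6=s.

yzhds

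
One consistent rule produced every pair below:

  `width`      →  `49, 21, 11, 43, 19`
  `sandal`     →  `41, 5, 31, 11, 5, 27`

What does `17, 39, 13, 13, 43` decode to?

greet

The formula is n = 2×(alphabet index, a=1) + 3.
Reversing it on 17, 39, 13, 13, 43: 17→(17−3)÷2=7=g, 39→(39−3)÷2=18=r, 13→(13−3)÷2=5=e, 13→(13−3)÷2=5=e, 43→(43−3)÷2=20=t.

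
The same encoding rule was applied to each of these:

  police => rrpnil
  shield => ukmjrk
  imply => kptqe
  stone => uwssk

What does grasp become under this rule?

iuexv

In police: p→r is +2, o→r is +3, l→p is +4, i→n is +5 — the shift increases by 1 each position. Each letter shifts forward by (position + 2), i.e. 2, 3, 4, … — the shift grows by one for each successive letter.
Applying it to grasp: g+2=i, r+3=u, a+4=e, s+5=x, p+6=v.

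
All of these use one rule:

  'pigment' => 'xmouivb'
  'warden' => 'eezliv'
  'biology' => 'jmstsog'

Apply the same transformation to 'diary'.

lmezg

The rule splits by letter class: vowels +4, consonants +8.
For diary: d(cons)+8=l, i(vowel)+4=m, a(vowel)+4=e, r(cons)+8=z, y(cons)+8=g.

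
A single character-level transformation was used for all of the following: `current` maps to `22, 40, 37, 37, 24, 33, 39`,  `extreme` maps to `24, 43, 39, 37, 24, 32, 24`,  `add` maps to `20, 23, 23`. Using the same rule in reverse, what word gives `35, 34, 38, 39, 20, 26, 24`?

Letters become their 1-based position plus 19 (so a→20, b→21, …).
Decoding 35, 34, 38, 39, 20, 26, 24: 35→(35−19)÷1=16=p, 34→(34−19)÷1=15=o, 38→(38−19)÷1=19=s, 39→(39−19)÷1=20=t, 20→(20−19)÷1=1=a, 26→(26−19)÷1=7=g, 24→(24−19)÷1=5=e.

postage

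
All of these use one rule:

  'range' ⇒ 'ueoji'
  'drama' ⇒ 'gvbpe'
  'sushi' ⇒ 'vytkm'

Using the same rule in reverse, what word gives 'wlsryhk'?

through

Shifts by position in range: pos 0: r→u (+3), pos 1: a→e (+4), pos 2: n→o (+1), pos 3: g→j (+3), pos 4: e→i (+4) — repeating every 3. A repeating key of period 3 is used — shifts +3, +4, +1 over and over.
Undoing it on wlsryhk: w−3=t, l−4=h, s−1=r, r−3=o, y−4=u, h−1=g, k−3=h.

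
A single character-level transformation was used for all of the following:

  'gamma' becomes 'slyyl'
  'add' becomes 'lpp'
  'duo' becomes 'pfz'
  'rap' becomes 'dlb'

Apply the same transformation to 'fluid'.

rxftp

The shift depends on letter class: consonant g→s is +12, but vowel a→l is +11. Vowels shift forward by 11 and consonants shift forward by 12.
On fluid: f(cons)+12=r, l(cons)+12=x, u(vowel)+11=f, i(vowel)+11=t, d(cons)+12=p.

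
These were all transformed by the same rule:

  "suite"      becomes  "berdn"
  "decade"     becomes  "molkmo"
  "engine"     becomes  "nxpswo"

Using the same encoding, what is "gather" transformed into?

Shifts by position in suite: pos 0: s→b (+9), pos 1: u→e (+10), pos 2: i→r (+9), pos 3: t→d (+10) — repeating every 2. It's a Vigenère-style cipher with numeric key [9,10]: position i shifts by key[i mod 2].
On gather: g+9=p, a+10=k, t+9=c, h+10=r, e+9=n, r+10=b.

pkcrnb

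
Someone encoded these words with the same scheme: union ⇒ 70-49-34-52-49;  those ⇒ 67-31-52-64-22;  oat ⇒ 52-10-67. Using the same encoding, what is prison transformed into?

u(#21)→70 and n(#14)→49: differences scale by 3, so n = 3·pos + 7. Each letter becomes 3×(its alphabet position, a=1..z=26) + 7.
For prison: p=16→55, r=18→61, i=9→34, s=19→64, o=15→52, n=14→49.

55-61-34-64-52-49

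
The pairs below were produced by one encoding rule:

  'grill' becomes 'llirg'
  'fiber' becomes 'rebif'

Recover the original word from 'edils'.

The word is simply reversed.
Reversing it on edils: then reverse → slide.

slide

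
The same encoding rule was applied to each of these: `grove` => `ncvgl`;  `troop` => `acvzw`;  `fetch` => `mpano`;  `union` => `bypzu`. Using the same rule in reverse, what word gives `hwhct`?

alarm

Shifts by position in grove: pos 0: g→n (+7), pos 1: r→c (+11), pos 2: o→v (+7), pos 3: v→g (+11) — repeating every 2. A repeating key of period 2 is used — shifts +7, +11 over and over.
Reversing it on hwhct: h−7=a, w−11=l, h−7=a, c−11=r, t−7=m.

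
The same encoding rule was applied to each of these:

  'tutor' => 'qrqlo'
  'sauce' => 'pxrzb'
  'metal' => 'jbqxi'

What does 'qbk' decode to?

Every letter moves 23 places later in the alphabet, wrapping around z→a.
Undoing it on qbk: q−23=t, b−23=e, k−23=n.

ten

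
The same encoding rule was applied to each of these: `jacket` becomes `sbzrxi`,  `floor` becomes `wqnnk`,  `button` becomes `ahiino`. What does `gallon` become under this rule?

vbqqno

Each letter's alphabet position (a=0..z=25) is mapped through 25·x+1 mod 26 — an affine cipher.
Applying it to gallon: g(6)→25·6+1≡21=v; a(0)→25·0+1≡1=b; l(11)→25·11+1≡16=q; l(11)→25·11+1≡16=q; o(14)→25·14+1≡13=n; n(13)→25·13+1≡14=o (all mod 26).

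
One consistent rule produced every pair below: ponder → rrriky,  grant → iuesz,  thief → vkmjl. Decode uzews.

swarm

In ponder: p→r is +2, o→r is +3, n→r is +4, d→i is +5 — the shift increases by 1 each position. Each letter shifts forward by (position + 2), i.e. 2, 3, 4, … — the shift grows by one for each successive letter.
Reversing it on uzews: u−2=s, z−3=w, e−4=a, w−5=r, s−6=m.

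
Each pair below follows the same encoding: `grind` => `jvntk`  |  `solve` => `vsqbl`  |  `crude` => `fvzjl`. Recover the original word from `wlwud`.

In grind: g→j is +3, r→v is +4, i→n is +5, n→t is +6 — the shift increases by 1 each position. The shift increases by 1 at each position, starting from +3: 3, 4, 5, ….
Decoding wlwud: w−3=t, l−4=h, w−5=r, u−6=o, d−7=w.

throw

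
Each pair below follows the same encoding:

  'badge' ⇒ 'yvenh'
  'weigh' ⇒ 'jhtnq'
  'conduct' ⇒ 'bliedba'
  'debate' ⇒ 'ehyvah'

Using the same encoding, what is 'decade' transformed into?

b(1)→y(24) and a(0)→v(21) fit y≡3x+21 (mod 26); the inverse of 3 mod 26 is 9. Treating letters as 0–25, the rule is x ↦ 3x + 21 (mod 26).
On decade: d(3)→3·3+21≡4=e; e(4)→3·4+21≡7=h; c(2)→3·2+21≡1=b; a(0)→3·0+21≡21=v; d(3)→3·3+21≡4=e; e(4)→3·4+21≡7=h (all mod 26).

ehbveh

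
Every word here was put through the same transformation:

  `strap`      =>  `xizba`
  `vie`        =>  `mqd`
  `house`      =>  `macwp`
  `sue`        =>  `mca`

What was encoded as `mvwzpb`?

throne

The output letters match the input read backwards, each shifted +8: strap reversed is parts. The word is reversed, then every letter is shifted forward by 8.
Decoding mvwzpb: shift back: m−8=e, v−8=n, w−8=o, z−8=r, p−8=h, b−8=t → enorht; then reverse → throne.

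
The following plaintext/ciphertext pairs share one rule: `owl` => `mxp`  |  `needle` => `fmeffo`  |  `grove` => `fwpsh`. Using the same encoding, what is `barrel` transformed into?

The word is reversed, then every letter is shifted forward by 1.
On barrel: reverse → lerrab; then shift: l+1=m, e+1=f, r+1=s, r+1=s, a+1=b, b+1=c.

mfssbc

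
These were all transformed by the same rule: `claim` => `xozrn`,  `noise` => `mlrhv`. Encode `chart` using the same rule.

xszig

Each pair mirrors across the alphabet (c↔x, l↔o, a↔z): positions sum to 25. Each letter is replaced by its mirror in the alphabet: a↔z, b↔y, c↔x, and so on (the Atbash cipher).
On chart: c↔x, h↔s, a↔z, r↔i, t↔g.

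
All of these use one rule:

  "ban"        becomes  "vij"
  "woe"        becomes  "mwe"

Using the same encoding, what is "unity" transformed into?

gbqvc

The output letters match the input read backwards, each shifted +8: ban reversed is nab. The word is reversed, then every letter is shifted forward by 8.
For unity: reverse → ytinu; then shift: y+8=g, t+8=b, i+8=q, n+8=v, u+8=c.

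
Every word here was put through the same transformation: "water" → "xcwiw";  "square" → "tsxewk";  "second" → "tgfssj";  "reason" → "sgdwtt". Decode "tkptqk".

simple

Letter i (0-indexed) is shifted by i+1, so successive shifts are 1, 2, 3, ….
Reversing it on tkptqk: t−1=s, k−2=i, p−3=m, t−4=p, q−5=l, k−6=e.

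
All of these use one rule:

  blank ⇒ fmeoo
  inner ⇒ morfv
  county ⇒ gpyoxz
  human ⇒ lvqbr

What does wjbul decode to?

sixth

A repeating key of period 2 is used — shifts +4, +1 over and over.
Reversing it on wjbul: w−4=s, j−1=i, b−4=x, u−1=t, l−4=h.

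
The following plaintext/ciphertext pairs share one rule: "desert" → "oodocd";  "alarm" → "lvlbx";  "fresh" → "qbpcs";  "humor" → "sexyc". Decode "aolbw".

Shifts by position in desert: pos 0: d→o (+11), pos 1: e→o (+10), pos 2: s→d (+11), pos 3: e→o (+10) — repeating every 2. A repeating key of period 2 is used — shifts +11, +10 over and over.
Undoing it on aolbw: a−11=p, o−10=e, l−11=a, b−10=r, w−11=l.

pearl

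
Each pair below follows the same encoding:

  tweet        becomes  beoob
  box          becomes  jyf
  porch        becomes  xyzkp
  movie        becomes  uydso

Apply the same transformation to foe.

nyo

The shift depends on letter class: consonant t→b is +8, but vowel e→o is +10. Vowels shift forward by 10 and consonants shift forward by 8.
On foe: f(cons)+8=n, o(vowel)+10=y, e(vowel)+10=o.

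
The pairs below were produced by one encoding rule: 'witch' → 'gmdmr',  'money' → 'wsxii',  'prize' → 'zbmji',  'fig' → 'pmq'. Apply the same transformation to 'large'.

vebqi

The shift depends on letter class: consonant w→g is +10, but vowel i→m is +4. The rule splits by letter class: vowels +4, consonants +10.
On large: l(cons)+10=v, a(vowel)+4=e, r(cons)+10=b, g(cons)+10=q, e(vowel)+4=i.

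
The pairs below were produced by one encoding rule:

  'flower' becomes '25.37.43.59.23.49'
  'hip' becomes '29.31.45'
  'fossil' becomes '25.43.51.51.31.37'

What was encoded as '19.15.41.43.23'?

canoe

f(#6)→25 and l(#12)→37: differences scale by 2, so n = 2·pos + 13. The formula is n = 2×(alphabet index, a=1) + 13.
Reversing it on 19.15.41.43.23: 19→(19−13)÷2=3=c, 15→(15−13)÷2=1=a, 41→(41−13)÷2=14=n, 43→(43−13)÷2=15=o, 23→(23−13)÷2=5=e.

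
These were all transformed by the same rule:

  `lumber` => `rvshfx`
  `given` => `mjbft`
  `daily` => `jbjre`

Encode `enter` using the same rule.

ftzfx

Two shifts are in play — +1 for a/e/i/o/u, +6 for every other letter.
Applying it to enter: e(vowel)+1=f, n(cons)+6=t, t(cons)+6=z, e(vowel)+1=f, r(cons)+6=x.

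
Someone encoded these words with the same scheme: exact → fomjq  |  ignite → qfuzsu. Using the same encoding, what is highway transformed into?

kmitsut

The output letters match the input read backwards, each shifted +12: exact reversed is tcaxe. Two steps: reverse the string, then apply a Caesar shift of +12.
Applying it to highway: reverse → yawhgih; then shift: y+12=k, a+12=m, w+12=i, h+12=t, g+12=s, i+12=u, h+12=t.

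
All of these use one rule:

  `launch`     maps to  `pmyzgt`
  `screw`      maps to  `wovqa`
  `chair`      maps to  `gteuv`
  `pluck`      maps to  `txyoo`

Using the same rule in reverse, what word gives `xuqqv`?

timer

Shifts by position in launch: pos 0: l→p (+4), pos 1: a→m (+12), pos 2: u→y (+4), pos 3: n→z (+12) — repeating every 2. A repeating key of period 2 is used — shifts +4, +12 over and over.
Reversing it on xuqqv: x−4=t, u−12=i, q−4=m, q−12=e, v−4=r.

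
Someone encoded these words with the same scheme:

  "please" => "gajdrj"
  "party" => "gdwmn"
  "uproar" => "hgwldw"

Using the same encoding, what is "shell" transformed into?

p(15)→g(6) and l(11)→a(0) fit y≡21x+3 (mod 26); the inverse of 21 mod 26 is 5. This is an affine cipher: with a=0,…,z=25, each position x becomes (21x+3) mod 26.
For shell: s(18)→21·18+3≡17=r; h(7)→21·7+3≡20=u; e(4)→21·4+3≡9=j; l(11)→21·11+3≡0=a; l(11)→21·11+3≡0=a (all mod 26).

rujaa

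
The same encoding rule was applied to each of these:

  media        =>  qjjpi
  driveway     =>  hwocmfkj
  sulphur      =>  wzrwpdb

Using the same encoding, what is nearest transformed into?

rjgymbd

In media: m→q is +4, e→j is +5, d→j is +6, i→p is +7 — the shift increases by 1 each position. Each letter shifts forward by (position + 4), i.e. 4, 5, 6, … — the shift grows by one for each successive letter.
For nearest: n+4=r, e+5=j, a+6=g, r+7=y, e+8=m, s+9=b, t+10=d.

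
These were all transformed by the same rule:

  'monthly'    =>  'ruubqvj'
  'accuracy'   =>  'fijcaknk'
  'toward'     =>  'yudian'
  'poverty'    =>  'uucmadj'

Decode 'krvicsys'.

In monthly: m→r is +5, o→u is +6, n→u is +7, t→b is +8 — the shift increases by 1 each position. Letter i (0-indexed) is shifted by i+5, so successive shifts are 5, 6, 7, ….
Undoing it on krvicsys: k−5=f, r−6=l, v−7=o, i−8=a, c−9=t, s−10=i, y−11=n, s−12=g.

floating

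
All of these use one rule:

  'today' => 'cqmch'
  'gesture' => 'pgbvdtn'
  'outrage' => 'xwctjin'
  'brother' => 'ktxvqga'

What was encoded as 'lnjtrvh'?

clarity

A repeating key of period 2 is used — shifts +9, +2 over and over.
Undoing it on lnjtrvh: l−9=c, n−2=l, j−9=a, t−2=r, r−9=i, v−2=t, h−9=y.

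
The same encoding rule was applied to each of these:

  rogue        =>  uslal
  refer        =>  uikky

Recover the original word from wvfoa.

In rogue: r→u is +3, o→s is +4, g→l is +5, u→a is +6 — the shift increases by 1 each position. Each letter shifts forward by (position + 3), i.e. 3, 4, 5, … — the shift grows by one for each successive letter.
Undoing it on wvfoa: w−3=t, v−4=r, f−5=a, o−6=i, a−7=t.

trait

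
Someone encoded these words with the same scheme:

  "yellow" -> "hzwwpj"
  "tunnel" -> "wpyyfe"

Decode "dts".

his

The output letters match the input read backwards, each shifted +11: yellow reversed is wolley. Read the word backwards and shift each letter +11.
Undoing it on dts: shift back: d−11=s, t−11=i, s−11=h → sih; then reverse → his.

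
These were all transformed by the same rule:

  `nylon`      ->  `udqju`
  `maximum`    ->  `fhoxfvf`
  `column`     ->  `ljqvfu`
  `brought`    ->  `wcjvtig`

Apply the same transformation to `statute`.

rghgvgp

n(13)→u(20) and y(24)→d(3) fit y≡15x+7 (mod 26); the inverse of 15 mod 26 is 7. This is an affine cipher: with a=0,…,z=25, each position x becomes (15x+7) mod 26.
On statute: s(18)→15·18+7≡17=r; t(19)→15·19+7≡6=g; a(0)→15·0+7≡7=h; t(19)→15·19+7≡6=g; u(20)→15·20+7≡21=v; t(19)→15·19+7≡6=g; e(4)→15·4+7≡15=p (all mod 26).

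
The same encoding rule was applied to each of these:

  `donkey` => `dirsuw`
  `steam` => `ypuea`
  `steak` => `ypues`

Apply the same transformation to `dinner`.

d(3)→d(3) and o(14)→i(8) fit y≡17x+4 (mod 26); the inverse of 17 mod 26 is 23. Treating letters as 0–25, the rule is x ↦ 17x + 4 (mod 26).
For dinner: d(3)→17·3+4≡3=d; i(8)→17·8+4≡10=k; n(13)→17·13+4≡17=r; n(13)→17·13+4≡17=r; e(4)→17·4+4≡20=u; r(17)→17·17+4≡7=h (all mod 26).

dkrruh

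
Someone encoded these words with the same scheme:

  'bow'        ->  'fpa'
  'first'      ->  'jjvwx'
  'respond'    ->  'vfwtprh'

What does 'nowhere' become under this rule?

rpalfvf

Two shifts are in play — +1 for a/e/i/o/u, +4 for every other letter.
For nowhere: n(cons)+4=r, o(vowel)+1=p, w(cons)+4=a, h(cons)+4=l, e(vowel)+1=f, r(cons)+4=v, e(vowel)+1=f.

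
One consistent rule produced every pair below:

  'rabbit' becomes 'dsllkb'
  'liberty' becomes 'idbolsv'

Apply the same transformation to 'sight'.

drqsc

The output letters match the input read backwards, each shifted +10: rabbit reversed is tibbar. Read the word backwards and shift each letter +10.
On sight: reverse → thgis; then shift: t+10=d, h+10=r, g+10=q, i+10=s, s+10=c.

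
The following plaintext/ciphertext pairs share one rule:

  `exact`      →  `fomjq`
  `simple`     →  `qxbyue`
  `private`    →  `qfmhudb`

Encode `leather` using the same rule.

dqtfmqx

Two steps: reverse the string, then apply a Caesar shift of +12.
On leather: reverse → rehtael; then shift: r+12=d, e+12=q, h+12=t, t+12=f, a+12=m, e+12=q, l+12=x.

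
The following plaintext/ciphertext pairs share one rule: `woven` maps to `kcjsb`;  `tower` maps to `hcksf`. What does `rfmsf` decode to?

dryer

Each letter is shifted forward by 14 in the alphabet (a Caesar shift of +14).
Undoing it on rfmsf: r−14=d, f−14=r, m−14=y, s−14=e, f−14=r.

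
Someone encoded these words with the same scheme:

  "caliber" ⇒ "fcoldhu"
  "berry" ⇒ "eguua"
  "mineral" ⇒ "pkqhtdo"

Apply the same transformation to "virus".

ykuxu

Shifts by position in caliber: pos 0: c→f (+3), pos 1: a→c (+2), pos 2: l→o (+3), pos 3: i→l (+3), pos 4: b→d (+2), pos 5: e→h (+3) — repeating every 3. The shifts repeat in a cycle of length 3: positions 0,1,… shift by +3, +2, +3, then the pattern repeats.
On virus: v+3=y, i+2=k, r+3=u, u+3=x, s+2=u.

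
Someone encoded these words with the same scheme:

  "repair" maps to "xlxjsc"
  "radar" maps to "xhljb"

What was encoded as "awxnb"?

Letter i (0-indexed) is shifted by i+6, so successive shifts are 6, 7, 8, ….
Reversing it on awxnb: a−6=u, w−7=p, x−8=p, n−9=e, b−10=r.

upper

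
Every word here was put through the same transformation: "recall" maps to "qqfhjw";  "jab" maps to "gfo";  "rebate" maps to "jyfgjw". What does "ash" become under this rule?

The output letters match the input read backwards, each shifted +5: recall reversed is llacer. Two steps: reverse the string, then apply a Caesar shift of +5.
On ash: reverse → hsa; then shift: h+5=m, s+5=x, a+5=f.

mxf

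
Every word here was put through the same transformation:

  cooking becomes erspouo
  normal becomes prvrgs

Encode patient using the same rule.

In cooking: c→e is +2, o→r is +3, o→s is +4, k→p is +5 — the shift increases by 1 each position. The shift increases by 1 at each position, starting from +2: 2, 3, 4, ….
Applying it to patient: p+2=r, a+3=d, t+4=x, i+5=n, e+6=k, n+7=u, t+8=b.

rdxnkub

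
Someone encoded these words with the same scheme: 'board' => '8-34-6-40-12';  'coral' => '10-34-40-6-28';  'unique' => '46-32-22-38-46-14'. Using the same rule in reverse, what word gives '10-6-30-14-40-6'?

camera

b(#2)→8 and o(#15)→34: differences scale by 2, so n = 2·pos + 4. Each letter becomes 2×(its alphabet position, a=1..z=26) + 4.
Decoding 10-6-30-14-40-6: 10→(10−4)÷2=3=c, 6→(6−4)÷2=1=a, 30→(30−4)÷2=13=m, 14→(14−4)÷2=5=e, 40→(40−4)÷2=18=r, 6→(6−4)÷2=1=a.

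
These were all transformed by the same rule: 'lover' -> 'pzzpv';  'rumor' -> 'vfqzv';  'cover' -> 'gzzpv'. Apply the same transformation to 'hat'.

The shift depends on letter class: consonant l→p is +4, but vowel o→z is +11. Two shifts are in play — +11 for a/e/i/o/u, +4 for every other letter.
For hat: h(cons)+4=l, a(vowel)+11=l, t(cons)+4=x.

llx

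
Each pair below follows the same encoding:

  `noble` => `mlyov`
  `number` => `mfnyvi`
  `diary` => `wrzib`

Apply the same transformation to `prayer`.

This is the alphabet-reversal cipher (Atbash): a becomes z, b becomes y, etc.
Applying it to prayer: p↔k, r↔i, a↔z, y↔b, e↔v, r↔i.

kizbvi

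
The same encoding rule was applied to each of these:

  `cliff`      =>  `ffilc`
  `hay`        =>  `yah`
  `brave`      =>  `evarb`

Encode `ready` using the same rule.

The output letters match the input read backwards: cliff reversed is ffilc. The word is simply reversed.
For ready: reverse → ydaer.

ydaer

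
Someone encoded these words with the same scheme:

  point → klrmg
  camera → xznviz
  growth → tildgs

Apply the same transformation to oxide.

lcrwv

Each pair mirrors across the alphabet (p↔k, o↔l, i↔r): positions sum to 25. Each letter is replaced by its mirror in the alphabet: a↔z, b↔y, c↔x, and so on (the Atbash cipher).
For oxide: o↔l, x↔c, i↔r, d↔w, e↔v.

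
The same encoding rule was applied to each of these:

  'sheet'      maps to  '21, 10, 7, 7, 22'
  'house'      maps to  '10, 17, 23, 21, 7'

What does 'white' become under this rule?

Each letter is replaced by its alphabet position (a=1..z=26) + 2.
Applying it to white: w=23→25, h=8→10, i=9→11, t=20→22, e=5→7.

25, 10, 11, 22, 7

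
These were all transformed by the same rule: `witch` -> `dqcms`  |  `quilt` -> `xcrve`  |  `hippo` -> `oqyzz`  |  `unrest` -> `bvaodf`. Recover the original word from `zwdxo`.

In witch: w→d is +7, i→q is +8, t→c is +9, c→m is +10 — the shift increases by 1 each position. Letter i (0-indexed) is shifted by i+7, so successive shifts are 7, 8, 9, ….
Undoing it on zwdxo: z−7=s, w−8=o, d−9=u, x−10=n, o−11=d.

sound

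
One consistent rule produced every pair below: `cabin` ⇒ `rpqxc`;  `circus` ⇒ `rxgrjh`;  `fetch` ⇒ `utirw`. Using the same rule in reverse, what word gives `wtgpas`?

herald

Compare letters: c→r is +15, a→p is +15, b→q is +15 — a constant shift. Each letter is shifted forward by 15 in the alphabet (a Caesar shift of +15).
Decoding wtgpas: w−15=h, t−15=e, g−15=r, p−15=a, a−15=l, s−15=d.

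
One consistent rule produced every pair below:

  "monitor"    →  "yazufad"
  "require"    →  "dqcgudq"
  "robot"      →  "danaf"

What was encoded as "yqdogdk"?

Compare letters: m→y is +12, o→a is +12, n→z is +12 — a constant shift. Every letter moves 12 places later in the alphabet, wrapping around z→a.
Reversing it on yqdogdk: y−12=m, q−12=e, d−12=r, o−12=c, g−12=u, d−12=r, k−12=y.

mercury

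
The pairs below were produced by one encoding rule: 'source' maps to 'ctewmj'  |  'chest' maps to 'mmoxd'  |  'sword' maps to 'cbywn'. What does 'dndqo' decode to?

title

Shifts by position in source: pos 0: s→c (+10), pos 1: o→t (+5), pos 2: u→e (+10), pos 3: r→w (+5) — repeating every 2. A repeating key of period 2 is used — shifts +10, +5 over and over.
Reversing it on dndqo: d−10=t, n−5=i, d−10=t, q−5=l, o−10=e.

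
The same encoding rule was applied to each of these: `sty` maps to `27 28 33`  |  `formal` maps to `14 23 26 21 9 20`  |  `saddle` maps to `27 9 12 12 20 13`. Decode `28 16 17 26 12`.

s is letter #19 and maps to 27: an offset of 8. The number is (letter's place in the alphabet, a=1) + 8.
Reversing it on 28 16 17 26 12: 28→(28−8)÷1=20=t, 16→(16−8)÷1=8=h, 17→(17−8)÷1=9=i, 26→(26−8)÷1=18=r, 12→(12−8)÷1=4=d.

third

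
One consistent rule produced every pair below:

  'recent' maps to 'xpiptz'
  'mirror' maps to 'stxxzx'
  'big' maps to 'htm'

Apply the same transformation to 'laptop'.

rlvzzv

Vowels shift forward by 11 and consonants shift forward by 6.
Applying it to laptop: l(cons)+6=r, a(vowel)+11=l, p(cons)+6=v, t(cons)+6=z, o(vowel)+11=z, p(cons)+6=v.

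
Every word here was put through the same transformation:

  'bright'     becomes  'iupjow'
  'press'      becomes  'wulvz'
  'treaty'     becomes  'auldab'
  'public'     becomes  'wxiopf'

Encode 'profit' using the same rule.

Shifts by position in bright: pos 0: b→i (+7), pos 1: r→u (+3), pos 2: i→p (+7), pos 3: g→j (+3) — repeating every 2. A repeating key of period 2 is used — shifts +7, +3 over and over.
Applying it to profit: p+7=w, r+3=u, o+7=v, f+3=i, i+7=p, t+3=w.

wuvipw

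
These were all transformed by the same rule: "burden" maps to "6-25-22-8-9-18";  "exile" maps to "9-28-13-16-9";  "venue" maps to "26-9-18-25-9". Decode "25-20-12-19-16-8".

uphold

b is letter #2 and maps to 6: an offset of 4. The number is (letter's place in the alphabet, a=1) + 4.
Undoing it on 25-20-12-19-16-8: 25→(25−4)÷1=21=u, 20→(20−4)÷1=16=p, 12→(12−4)÷1=8=h, 19→(19−4)÷1=15=o, 16→(16−4)÷1=12=l, 8→(8−4)÷1=4=d.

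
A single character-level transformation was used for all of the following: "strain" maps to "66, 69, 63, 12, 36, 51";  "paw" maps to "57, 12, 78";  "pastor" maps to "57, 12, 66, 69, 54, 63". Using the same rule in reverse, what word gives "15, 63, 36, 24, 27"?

brief

Each letter becomes 3×(its alphabet position, a=1..z=26) + 9.
Undoing it on 15, 63, 36, 24, 27: 15→(15−9)÷3=2=b, 63→(63−9)÷3=18=r, 36→(36−9)÷3=9=i, 24→(24−9)÷3=5=e, 27→(27−9)÷3=6=f.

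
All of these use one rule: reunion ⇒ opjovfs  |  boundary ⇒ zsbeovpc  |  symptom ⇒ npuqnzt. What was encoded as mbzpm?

loyal

The output letters match the input read backwards, each shifted +1: reunion reversed is noinuer. Read the word backwards and shift each letter +1.
Reversing it on mbzpm: shift back: m−1=l, b−1=a, z−1=y, p−1=o, m−1=l → layol; then reverse → loyal.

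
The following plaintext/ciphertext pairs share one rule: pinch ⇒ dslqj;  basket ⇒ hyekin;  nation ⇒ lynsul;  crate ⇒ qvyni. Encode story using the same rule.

enuvg

p(15)→d(3) and i(8)→s(18) fit y≡9x+24 (mod 26); the inverse of 9 mod 26 is 3. Each letter's alphabet position (a=0..z=25) is mapped through 9·x+24 mod 26 — an affine cipher.
Applying it to story: s(18)→9·18+24≡4=e; t(19)→9·19+24≡13=n; o(14)→9·14+24≡20=u; r(17)→9·17+24≡21=v; y(24)→9·24+24≡6=g (all mod 26).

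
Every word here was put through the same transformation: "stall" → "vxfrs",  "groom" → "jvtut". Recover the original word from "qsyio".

Each letter shifts forward by (position + 3), i.e. 3, 4, 5, … — the shift grows by one for each successive letter.
Reversing it on qsyio: q−3=n, s−4=o, y−5=t, i−6=c, o−7=h.

notch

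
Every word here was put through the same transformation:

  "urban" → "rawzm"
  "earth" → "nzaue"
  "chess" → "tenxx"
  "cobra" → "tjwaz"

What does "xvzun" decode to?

u(20)→r(17) and r(17)→a(0) fit y≡23x+25 (mod 26); the inverse of 23 mod 26 is 17. Each letter's alphabet position (a=0..z=25) is mapped through 23·x+25 mod 26 — an affine cipher.
Undoing it on xvzun: x(23)→17·(23−25)≡18=s; v(21)→17·(21−25)≡10=k; z(25)→17·(25−25)≡0=a; u(20)→17·(20−25)≡19=t; n(13)→17·(13−25)≡4=e (all mod 26).

skate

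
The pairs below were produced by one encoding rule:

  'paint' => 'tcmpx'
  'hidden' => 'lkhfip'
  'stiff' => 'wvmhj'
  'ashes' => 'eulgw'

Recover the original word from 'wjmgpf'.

A repeating key of period 2 is used — shifts +4, +2 over and over.
Reversing it on wjmgpf: w−4=s, j−2=h, m−4=i, g−2=e, p−4=l, f−2=d.

shield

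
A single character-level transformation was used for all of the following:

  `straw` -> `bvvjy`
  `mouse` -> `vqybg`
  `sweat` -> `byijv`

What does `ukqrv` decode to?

limit

Shifts by position in straw: pos 0: s→b (+9), pos 1: t→v (+2), pos 2: r→v (+4), pos 3: a→j (+9), pos 4: w→y (+2) — repeating every 3. The shifts repeat in a cycle of length 3: positions 0,1,… shift by +9, +2, +4, then the pattern repeats.
Decoding ukqrv: u−9=l, k−2=i, q−4=m, r−9=i, v−2=t.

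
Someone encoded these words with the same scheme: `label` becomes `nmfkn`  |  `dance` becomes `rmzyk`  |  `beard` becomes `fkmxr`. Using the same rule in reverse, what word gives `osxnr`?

l(11)→n(13) and a(0)→m(12) fit y≡19x+12 (mod 26); the inverse of 19 mod 26 is 11. Each letter's alphabet position (a=0..z=25) is mapped through 19·x+12 mod 26 — an affine cipher.
Decoding osxnr: o(14)→11·(14−12)≡22=w; s(18)→11·(18−12)≡14=o; x(23)→11·(23−12)≡17=r; n(13)→11·(13−12)≡11=l; r(17)→11·(17−12)≡3=d (all mod 26).

world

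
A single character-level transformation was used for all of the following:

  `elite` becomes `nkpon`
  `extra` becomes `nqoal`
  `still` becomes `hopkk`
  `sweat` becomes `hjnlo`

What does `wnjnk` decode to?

jewel

e(4)→n(13) and l(11)→k(10) fit y≡7x+11 (mod 26); the inverse of 7 mod 26 is 15. Treating letters as 0–25, the rule is x ↦ 7x + 11 (mod 26).
Decoding wnjnk: w(22)→15·(22−11)≡9=j; n(13)→15·(13−11)≡4=e; j(9)→15·(9−11)≡22=w; n(13)→15·(13−11)≡4=e; k(10)→15·(10−11)≡11=l (all mod 26).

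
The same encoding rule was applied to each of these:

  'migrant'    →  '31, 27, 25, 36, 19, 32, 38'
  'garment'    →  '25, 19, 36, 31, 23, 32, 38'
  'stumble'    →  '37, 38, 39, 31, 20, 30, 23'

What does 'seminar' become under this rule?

37, 23, 31, 27, 32, 19, 36

m is letter #13 and maps to 31: an offset of 18. The number is (letter's place in the alphabet, a=1) + 18.
For seminar: s=19→37, e=5→23, m=13→31, i=9→27, n=14→32, a=1→19, r=18→36.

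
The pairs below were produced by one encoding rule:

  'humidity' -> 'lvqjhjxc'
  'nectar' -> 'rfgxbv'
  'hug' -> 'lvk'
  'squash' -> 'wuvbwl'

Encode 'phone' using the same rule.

The shift depends on letter class: consonant h→l is +4, but vowel u→v is +1. Two shifts are in play — +1 for a/e/i/o/u, +4 for every other letter.
Applying it to phone: p(cons)+4=t, h(cons)+4=l, o(vowel)+1=p, n(cons)+4=r, e(vowel)+1=f.

tlprf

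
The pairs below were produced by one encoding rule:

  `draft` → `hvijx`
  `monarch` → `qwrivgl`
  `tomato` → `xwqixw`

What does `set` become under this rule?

wmx

Two shifts are in play — +8 for a/e/i/o/u, +4 for every other letter.
Applying it to set: s(cons)+4=w, e(vowel)+8=m, t(cons)+4=x.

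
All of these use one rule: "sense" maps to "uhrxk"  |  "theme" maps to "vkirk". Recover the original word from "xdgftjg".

vacancy

In sense: s→u is +2, e→h is +3, n→r is +4, s→x is +5 — the shift increases by 1 each position. The shift increases by 1 at each position, starting from +2: 2, 3, 4, ….
Decoding xdgftjg: x−2=v, d−3=a, g−4=c, f−5=a, t−6=n, j−7=c, g−8=y.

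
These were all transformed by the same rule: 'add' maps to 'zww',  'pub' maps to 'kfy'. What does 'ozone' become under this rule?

Letters are reflected about the middle of the alphabet (position → 25−position): Atbash.
On ozone: o↔l, z↔a, o↔l, n↔m, e↔v.

lalmv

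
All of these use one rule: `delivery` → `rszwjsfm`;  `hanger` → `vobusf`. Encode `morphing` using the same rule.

Compare letters: d→r is +14, e→s is +14, l→z is +14 — a constant shift. Every letter moves 14 places later in the alphabet, wrapping around z→a.
Applying it to morphing: m+14=a, o+14=c, r+14=f, p+14=d, h+14=v, i+14=w, n+14=b, g+14=u.

acfdvwbu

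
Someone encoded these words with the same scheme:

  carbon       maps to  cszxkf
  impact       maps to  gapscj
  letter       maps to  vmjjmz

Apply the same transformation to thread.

jbzmsh

c(2)→c(2) and a(0)→s(18) fit y≡5x+18 (mod 26); the inverse of 5 mod 26 is 21. This is an affine cipher: with a=0,…,z=25, each position x becomes (5x+18) mod 26.
For thread: t(19)→5·19+18≡9=j; h(7)→5·7+18≡1=b; r(17)→5·17+18≡25=z; e(4)→5·4+18≡12=m; a(0)→5·0+18≡18=s; d(3)→5·3+18≡7=h (all mod 26).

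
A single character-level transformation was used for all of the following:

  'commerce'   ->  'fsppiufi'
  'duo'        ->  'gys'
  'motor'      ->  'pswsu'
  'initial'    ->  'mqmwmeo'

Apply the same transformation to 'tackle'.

The shift depends on letter class: consonant c→f is +3, but vowel o→s is +4. Vowels shift forward by 4 and consonants shift forward by 3.
Applying it to tackle: t(cons)+3=w, a(vowel)+4=e, c(cons)+3=f, k(cons)+3=n, l(cons)+3=o, e(vowel)+4=i.

wefnoi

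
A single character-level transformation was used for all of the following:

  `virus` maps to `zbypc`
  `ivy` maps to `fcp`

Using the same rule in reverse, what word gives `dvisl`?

The output letters match the input read backwards, each shifted +7: virus reversed is suriv. Two steps: reverse the string, then apply a Caesar shift of +7.
Reversing it on dvisl: shift back: d−7=w, v−7=o, i−7=b, s−7=l, l−7=e → woble; then reverse → elbow.

elbow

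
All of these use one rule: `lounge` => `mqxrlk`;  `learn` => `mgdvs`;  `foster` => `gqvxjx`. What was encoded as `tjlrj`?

In lounge: l→m is +1, o→q is +2, u→x is +3, n→r is +4 — the shift increases by 1 each position. Each letter shifts forward by (position + 1), i.e. 1, 2, 3, … — the shift grows by one for each successive letter.
Decoding tjlrj: t−1=s, j−2=h, l−3=i, r−4=n, j−5=e.

shine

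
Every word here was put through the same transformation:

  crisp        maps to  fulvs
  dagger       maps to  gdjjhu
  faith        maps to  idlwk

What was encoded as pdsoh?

maple

Each letter is shifted forward by 3 in the alphabet (a Caesar shift of +3).
Reversing it on pdsoh: p−3=m, d−3=a, s−3=p, o−3=l, h−3=e.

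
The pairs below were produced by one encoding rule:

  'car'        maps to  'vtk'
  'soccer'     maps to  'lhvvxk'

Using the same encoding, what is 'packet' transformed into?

Every letter moves 19 places later in the alphabet, wrapping around z→a.
On packet: p+19=i, a+19=t, c+19=v, k+19=d, e+19=x, t+19=m.

itvdxm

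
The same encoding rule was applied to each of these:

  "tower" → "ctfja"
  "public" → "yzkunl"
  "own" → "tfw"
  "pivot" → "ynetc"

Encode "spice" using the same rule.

bynlj

The shift depends on letter class: consonant t→c is +9, but vowel o→t is +5. Two shifts are in play — +5 for a/e/i/o/u, +9 for every other letter.
On spice: s(cons)+9=b, p(cons)+9=y, i(vowel)+5=n, c(cons)+9=l, e(vowel)+5=j.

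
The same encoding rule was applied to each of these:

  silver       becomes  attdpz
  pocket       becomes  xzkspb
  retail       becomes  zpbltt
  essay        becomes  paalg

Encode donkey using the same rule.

The shift depends on letter class: consonant s→a is +8, but vowel i→t is +11. The rule splits by letter class: vowels +11, consonants +8.
For donkey: d(cons)+8=l, o(vowel)+11=z, n(cons)+8=v, k(cons)+8=s, e(vowel)+11=p, y(cons)+8=g.

lzvspg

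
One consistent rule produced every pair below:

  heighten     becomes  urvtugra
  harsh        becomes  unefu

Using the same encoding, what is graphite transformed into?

tencuvgr

Compare letters: h→u is +13, e→r is +13, i→v is +13 — a constant shift. It's a constant shift of +13 (ROT13).
On graphite: g+13=t, r+13=e, a+13=n, p+13=c, h+13=u, i+13=v, t+13=g, e+13=r.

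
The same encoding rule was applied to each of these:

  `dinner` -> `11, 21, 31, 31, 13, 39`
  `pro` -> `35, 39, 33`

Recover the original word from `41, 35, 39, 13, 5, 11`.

spread

d(#4)→11 and i(#9)→21: differences scale by 2, so n = 2·pos + 3. The formula is n = 2×(alphabet index, a=1) + 3.
Reversing it on 41, 35, 39, 13, 5, 11: 41→(41−3)÷2=19=s, 35→(35−3)÷2=16=p, 39→(39−3)÷2=18=r, 13→(13−3)÷2=5=e, 5→(5−3)÷2=1=a, 11→(11−3)÷2=4=d.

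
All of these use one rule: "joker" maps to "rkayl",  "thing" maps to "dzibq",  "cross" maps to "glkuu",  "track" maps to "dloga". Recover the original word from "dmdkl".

tutor

This is an affine cipher: with a=0,…,z=25, each position x becomes (9x+14) mod 26.
Reversing it on dmdkl: d(3)→3·(3−14)≡19=t; m(12)→3·(12−14)≡20=u; d(3)→3·(3−14)≡19=t; k(10)→3·(10−14)≡14=o; l(11)→3·(11−14)≡17=r (all mod 26).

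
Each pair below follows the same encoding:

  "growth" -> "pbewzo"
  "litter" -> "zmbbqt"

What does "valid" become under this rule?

lqtid

The output letters match the input read backwards, each shifted +8: growth reversed is htworg. Two steps: reverse the string, then apply a Caesar shift of +8.
For valid: reverse → dilav; then shift: d+8=l, i+8=q, l+8=t, a+8=i, v+8=d.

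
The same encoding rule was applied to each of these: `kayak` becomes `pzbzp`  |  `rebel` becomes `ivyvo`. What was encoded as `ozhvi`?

laser

Each pair mirrors across the alphabet (k↔p, a↔z, y↔b): positions sum to 25. Each letter is replaced by its mirror in the alphabet: a↔z, b↔y, c↔x, and so on (the Atbash cipher).
Undoing it on ozhvi: o↔l, z↔a, h↔s, v↔e, i↔r.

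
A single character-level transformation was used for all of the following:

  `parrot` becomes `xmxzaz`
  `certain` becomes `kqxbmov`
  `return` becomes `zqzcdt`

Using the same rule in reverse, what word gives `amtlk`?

sandy

Shifts by position in parrot: pos 0: p→x (+8), pos 1: a→m (+12), pos 2: r→x (+6), pos 3: r→z (+8), pos 4: o→a (+12), pos 5: t→z (+6) — repeating every 3. A repeating key of period 3 is used — shifts +8, +12, +6 over and over.
Reversing it on amtlk: a−8=s, m−12=a, t−6=n, l−8=d, k−12=y.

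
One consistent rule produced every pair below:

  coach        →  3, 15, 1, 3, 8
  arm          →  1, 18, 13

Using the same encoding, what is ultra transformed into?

21, 12, 20, 18, 1

Each letter is replaced by its alphabet position (a=1, b=2, …, z=26).
For ultra: u=21→21, l=12→12, t=20→20, r=18→18, a=1→1.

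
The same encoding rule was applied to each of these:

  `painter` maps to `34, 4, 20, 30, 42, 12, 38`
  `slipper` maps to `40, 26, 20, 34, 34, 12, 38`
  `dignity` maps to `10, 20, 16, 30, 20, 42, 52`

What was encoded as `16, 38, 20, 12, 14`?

grief

With a=1..z=26, the number is 2·pos + 2.
Reversing it on 16, 38, 20, 12, 14: 16→(16−2)÷2=7=g, 38→(38−2)÷2=18=r, 20→(20−2)÷2=9=i, 12→(12−2)÷2=5=e, 14→(14−2)÷2=6=f.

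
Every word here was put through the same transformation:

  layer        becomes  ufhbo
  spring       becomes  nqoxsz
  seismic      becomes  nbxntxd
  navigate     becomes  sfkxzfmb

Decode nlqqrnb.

l(11)→u(20) and a(0)→f(5) fit y≡25x+5 (mod 26); the inverse of 25 mod 26 is 25. Treating letters as 0–25, the rule is x ↦ 25x + 5 (mod 26).
Reversing it on nlqqrnb: n(13)→25·(13−5)≡18=s; l(11)→25·(11−5)≡20=u; q(16)→25·(16−5)≡15=p; q(16)→25·(16−5)≡15=p; r(17)→25·(17−5)≡14=o; n(13)→25·(13−5)≡18=s; b(1)→25·(1−5)≡4=e (all mod 26).

suppose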